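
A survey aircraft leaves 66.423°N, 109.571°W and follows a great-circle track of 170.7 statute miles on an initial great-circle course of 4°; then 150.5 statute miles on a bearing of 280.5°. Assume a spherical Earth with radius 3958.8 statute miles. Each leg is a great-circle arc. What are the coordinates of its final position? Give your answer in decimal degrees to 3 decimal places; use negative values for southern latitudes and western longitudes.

Apply the spherical direct solution leg by leg, carrying full precision between legs.
Leg 1: from (66.423°, -109.571°), δ = 170.7/3958.8 = 0.043119 rad, θ = 4° → φ = 68.887°, λ = -109.093°.
Leg 2: from (68.887°, -109.093°), δ = 150.5/3958.8 = 0.038017 rad, θ = 280.5° → φ = 69.178°, λ = -115.128°.

latitude 69.178°, longitude -115.128°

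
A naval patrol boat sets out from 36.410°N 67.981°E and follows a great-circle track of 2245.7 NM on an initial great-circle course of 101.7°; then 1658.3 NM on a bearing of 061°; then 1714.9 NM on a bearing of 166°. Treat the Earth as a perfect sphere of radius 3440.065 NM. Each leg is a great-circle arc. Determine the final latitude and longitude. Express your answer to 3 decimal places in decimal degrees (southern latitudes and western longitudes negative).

Apply the spherical direct solution leg by leg, carrying full precision between legs.
Leg 1: from (36.410°, 67.981°), δ = 2245.7/3440.065 = 0.652807 rad, θ = 101.7° → φ = 21.863°, λ = 107.839°.
Leg 2: from (21.863°, 107.839°), δ = 1658.3/3440.065 = 0.482055 rad, θ = 61° → φ = 32.584°, λ = 136.604°.
Leg 3: from (32.584°, 136.604°), δ = 1714.9/3440.065 = 0.498508 rad, θ = 166° → φ = 4.710°, λ = 143.269°.

latitude 4.710°, longitude 143.269°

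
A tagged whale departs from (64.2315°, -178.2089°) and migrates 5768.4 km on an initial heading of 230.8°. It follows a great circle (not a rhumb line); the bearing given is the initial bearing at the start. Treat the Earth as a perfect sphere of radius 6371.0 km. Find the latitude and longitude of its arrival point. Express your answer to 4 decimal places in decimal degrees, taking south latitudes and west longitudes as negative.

Central angle δ = d/R = 0.905415 rad.
Start latitude φ₁ = 1.121051 rad; initial bearing θ = 4.028220 rad.
Applying the spherical law of cosines for sides, sin φ₂ = sin φ₁ cos δ + cos φ₁ sin δ cos θ = 0.339814, so φ₂ = 19.8656°.
For the longitude increment, Δλ = atan2( sin θ sin δ cos φ₁, cos δ − sin φ₁ sin φ₂ ) = atan2(-0.265030, 0.311337) = -40.4066°.
λ₂ = -178.2089° + -40.4066° = -218.6155°, normalized to (−180°, 180°] → 141.3845°.

latitude 19.8656°, longitude 141.3845°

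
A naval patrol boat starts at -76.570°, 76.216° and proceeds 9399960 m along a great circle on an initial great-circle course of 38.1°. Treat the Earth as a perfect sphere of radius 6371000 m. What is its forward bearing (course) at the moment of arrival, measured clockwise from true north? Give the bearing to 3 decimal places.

Angular distance δ = d/R = 9399960 / 6371000 = 1.475429 rad.
With φ₁ = -76.570° = -1.336399 rad and θ = 38.1° = 0.664970 rad:
Destination latitude: φ₂ = arcsin( sin φ₁ cos δ + cos φ₁ sin δ cos θ ) = arcsin(0.089322) = 5.125°.
Δλ = atan2( sin θ sin δ cos φ₁ , cos δ − sin φ₁ sin φ₂ ) = atan2(0.142660, 0.182102) = 0.664540 rad = 38.075°.
λ₂ = 76.216° + 38.075° = 114.291°.
The forward bearing on arrival equals the back-azimuth from the destination plus 180°.
Back-azimuth from P₂ (5.125°, 114.291°) to P₁ (-76.570°, 76.216°), with Δλ' = λ₁ − λ₂ = -38.075°: atan2( sin Δλ' cos φ₁ , cos φ₂ sin φ₁ − sin φ₂ cos φ₁ cos Δλ' ) = 188.273°.
Final bearing = (188.273° + 180°) mod 360° = 8.273°.

final bearing 8.273°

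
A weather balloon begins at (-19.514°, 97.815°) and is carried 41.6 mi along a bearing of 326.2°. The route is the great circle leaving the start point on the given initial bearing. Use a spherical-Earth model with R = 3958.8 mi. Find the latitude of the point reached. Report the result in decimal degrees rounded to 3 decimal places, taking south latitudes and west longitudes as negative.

latitude -19.013°

The arc subtends δ = 41.6/3958.8 = 0.010508 rad at the centre.
Start latitude φ₁ = -0.340584 rad; initial bearing θ = 5.693264 rad.
Applying the spherical law of cosines for sides, sin φ₂ = sin φ₁ cos δ + cos φ₁ sin δ cos θ = -0.325788, so φ₂ = -19.013°.
For the longitude increment, Δλ = atan2( sin θ sin δ cos φ₁, cos δ − sin φ₁ sin φ₂ ) = atan2(-0.005510, 0.891119) = -0.354°.
λ₂ = 97.815° + -0.354° = 97.461°.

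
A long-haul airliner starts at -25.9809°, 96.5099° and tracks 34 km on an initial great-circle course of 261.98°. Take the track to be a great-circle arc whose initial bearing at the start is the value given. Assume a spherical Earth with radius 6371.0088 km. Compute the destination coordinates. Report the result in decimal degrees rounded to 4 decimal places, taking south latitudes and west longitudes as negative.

latitude -26.0232°, longitude 96.1730°

The arc subtends δ = 34/6371.0088 = 0.005337 rad at the centre.
With φ₁ = -25.9809° = -0.453452 rad and θ = 261.98° = 4.572414 rad:
sin φ₂ = sin φ₁ cos δ + cos φ₁ sin δ cos θ = (-0.438072)(0.999986) + (0.898940)(0.005337)(-0.139519) = -0.438735
φ₂ = asin(-0.438735) = -0.454190 rad = -26.0232°.
Δλ = atan2( sin θ sin δ cos φ₁ , cos δ − sin φ₁ sin φ₂ ) = atan2(-0.004750, 0.807789) = -0.005881 rad = -0.3369°.
Hence λ₂ = 96.5099° + -0.3369° = 96.1730°.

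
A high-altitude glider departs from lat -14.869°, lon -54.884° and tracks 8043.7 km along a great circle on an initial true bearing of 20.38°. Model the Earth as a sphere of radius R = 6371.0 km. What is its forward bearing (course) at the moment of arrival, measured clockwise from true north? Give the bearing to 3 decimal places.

final bearing 32.945°

δ = 8043.7/6371 = 1.262549 rad (72.3387°).
Start latitude φ₁ = -0.259513 rad; initial bearing θ = 0.355698 rad.
sin φ₂ = sin φ₁ cos δ + cos φ₁ sin δ cos θ = (-0.256610)(0.303389) + (0.966515)(0.952867)(0.937404) = 0.785459
φ₂ = asin(0.785459) = 0.903437 rad = 51.763°.
Then Δλ = atan2(0.320720, 0.504945) = 0.565870 rad, from sin θ sin δ cos φ₁ over cos δ − sin φ₁ sin φ₂.
Hence λ₂ = -54.884° + 32.422° = -22.462°.
The forward bearing on arrival equals the back-azimuth from the destination plus 180°.
Back-azimuth from P₂ (51.763°, -22.462°) to P₁ (-14.869°, -54.884°), with Δλ' = λ₁ − λ₂ = -32.422°: atan2( sin Δλ' cos φ₁ , cos φ₂ sin φ₁ − sin φ₂ cos φ₁ cos Δλ' ) = 212.945°.
Final bearing = (212.945° + 180°) mod 360° = 32.945°.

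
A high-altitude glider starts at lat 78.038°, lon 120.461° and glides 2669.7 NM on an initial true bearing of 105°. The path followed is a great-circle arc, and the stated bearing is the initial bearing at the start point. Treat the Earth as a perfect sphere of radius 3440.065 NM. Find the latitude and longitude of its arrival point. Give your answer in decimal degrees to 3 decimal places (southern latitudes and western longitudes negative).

latitude 41.346°, longitude -175.215°

Central angle δ = d/R = 0.776061 rad.
Converting: φ₁ = 1.362020 rad, θ = 1.832596 rad.
sin φ₂ = sin φ₁ cos δ + cos φ₁ sin δ cos θ = (0.978285)(0.713678) + (0.207263)(0.700474)(-0.258819) = 0.660605
φ₂ = asin(0.660605) = 0.721624 rad = 41.346°.
Δλ = atan2( sin θ sin δ cos φ₁ , cos δ − sin φ₁ sin φ₂ ) = atan2(0.140235, 0.067418) = 1.122667 rad = 64.324°.
λ₂ = 120.461° + 64.324° = 184.785°, normalized to (−180°, 180°] → -175.215°.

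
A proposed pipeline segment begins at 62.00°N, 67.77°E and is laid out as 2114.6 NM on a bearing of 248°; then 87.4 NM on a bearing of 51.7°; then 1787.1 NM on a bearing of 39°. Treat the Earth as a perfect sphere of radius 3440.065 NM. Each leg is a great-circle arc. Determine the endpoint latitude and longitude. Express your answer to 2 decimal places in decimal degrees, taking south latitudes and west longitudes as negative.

Apply the spherical direct solution leg by leg, carrying full precision between legs.
Leg 1: from (62.00°, 67.77°), δ = 2114.6/3440.065 = 0.614698 rad, θ = 248° → φ = 38.31°, λ = 24.81°.
Leg 2: from (38.31°, 24.81°), δ = 87.4/3440.065 = 0.025406 rad, θ = 51.7° → φ = 39.20°, λ = 26.29°.
Leg 3: from (39.20°, 26.29°), δ = 1787.1/3440.065 = 0.519496 rad, θ = 39° → φ = 57.96°, λ = 62.36°.

latitude 57.96°, longitude 62.36°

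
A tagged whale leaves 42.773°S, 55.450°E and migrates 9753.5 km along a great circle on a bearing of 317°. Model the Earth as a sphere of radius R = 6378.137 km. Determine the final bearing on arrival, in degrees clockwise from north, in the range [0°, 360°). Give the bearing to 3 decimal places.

final bearing 324.461°

Angular distance δ = d/R = 9753.5 / 6378.137 = 1.529208 rad.
Start latitude φ₁ = -0.746530 rad; initial bearing θ = 5.532694 rad.
sin φ₂ = sin φ₁ cos δ + cos φ₁ sin δ cos θ = (-0.679095)(0.041576) + (0.734050)(0.999135)(0.731354) = 0.508152
φ₂ = asin(0.508152) = 0.533038 rad = 30.541°.
For the longitude increment, Δλ = atan2( sin θ sin δ cos φ₁, cos δ − sin φ₁ sin φ₂ ) = atan2(-0.500188, 0.386660) = -52.295°.
λ₂ = 55.450° + -52.295° = 3.155°.
The forward bearing on arrival equals the back-azimuth from the destination plus 180°.
Back-azimuth from P₂ (30.541°, 3.155°) to P₁ (-42.773°, 55.450°), with Δλ' = λ₁ − λ₂ = 52.295°: atan2( sin Δλ' cos φ₁ , cos φ₂ sin φ₁ − sin φ₂ cos φ₁ cos Δλ' ) = 144.461°.
Final bearing = (144.461° + 180°) mod 360° = 324.461°.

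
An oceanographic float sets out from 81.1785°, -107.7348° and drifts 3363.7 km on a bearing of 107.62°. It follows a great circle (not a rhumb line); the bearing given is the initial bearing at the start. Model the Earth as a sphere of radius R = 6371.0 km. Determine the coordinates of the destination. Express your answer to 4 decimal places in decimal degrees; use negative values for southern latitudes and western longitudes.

latitude 56.1220°, longitude -48.2648°

δ = 3363.7/6371 = 0.527970 rad (30.2505°).
Converting: φ₁ = 1.416832 rad, θ = 1.878323 rad.
Applying the spherical law of cosines for sides, sin φ₂ = sin φ₁ cos δ + cos φ₁ sin δ cos θ = 0.830227, so φ₂ = 56.1220°.
For the longitude increment, Δλ = atan2( sin θ sin δ cos φ₁, cos δ − sin φ₁ sin φ₂ ) = atan2(0.073634, 0.043425) = 59.4700°.
λ₂ = -107.7348° + 59.4700° = -48.2648°.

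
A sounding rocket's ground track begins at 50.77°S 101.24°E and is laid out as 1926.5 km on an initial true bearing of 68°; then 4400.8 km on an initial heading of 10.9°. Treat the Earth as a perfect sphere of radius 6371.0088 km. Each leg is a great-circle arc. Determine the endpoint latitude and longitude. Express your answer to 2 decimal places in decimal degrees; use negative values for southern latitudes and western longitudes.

Apply the spherical direct solution leg by leg, carrying full precision between legs.
Leg 1: from (-50.77°, 101.24°), δ = 1926.5/6371.0088 = 0.302385 rad, θ = 68° → φ = -41.98°, λ = 123.05°.
Leg 2: from (-41.98°, 123.05°), δ = 4400.8/6371.0088 = 0.690754 rad, θ = 10.9° → φ = -2.90°, λ = 129.97°.

latitude -2.90°, longitude 129.97°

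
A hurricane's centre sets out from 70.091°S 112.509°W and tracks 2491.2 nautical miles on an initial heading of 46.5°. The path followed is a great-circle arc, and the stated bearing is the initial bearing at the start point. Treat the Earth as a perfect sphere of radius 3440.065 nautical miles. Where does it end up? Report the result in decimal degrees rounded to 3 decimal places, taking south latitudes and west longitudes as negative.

latitude -33.297°, longitude -77.412°

The arc subtends δ = 2491.2/3440.065 = 0.724172 rad at the centre.
Converting: φ₁ = -1.223319 rad, θ = 0.811578 rad.
sin φ₂ = sin φ₁ cos δ + cos φ₁ sin δ cos θ = (-0.940235)(0.749048) + (0.340527)(0.662516)(0.688355) = -0.548985
φ₂ = asin(-0.548985) = -0.581149 rad = -33.297°.
Δλ = atan2( sin θ sin δ cos φ₁ , cos δ − sin φ₁ sin φ₂ ) = atan2(0.163648, 0.232873) = 0.612558 rad = 35.097°.
Hence λ₂ = -112.509° + 35.097° = -77.412°.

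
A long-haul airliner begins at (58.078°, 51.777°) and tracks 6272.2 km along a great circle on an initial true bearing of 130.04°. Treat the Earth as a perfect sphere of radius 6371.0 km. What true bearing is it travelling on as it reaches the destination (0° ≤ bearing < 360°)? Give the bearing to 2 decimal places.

final bearing 155.67°

δ = 6272.2/6371 = 0.984492 rad (56.4072°).
Start latitude φ₁ = 1.013652 rad; initial bearing θ = 2.269626 rad.
Destination latitude: φ₂ = arcsin( sin φ₁ cos δ + cos φ₁ sin δ cos θ ) = arcsin(0.186257) = 10.734°.
Then Δλ = atan2(0.337211, 0.395197) = 0.706391 rad, from sin θ sin δ cos φ₁ over cos δ − sin φ₁ sin φ₂.
λ₂ = λ₁ + Δλ = 92.250°.
The forward bearing on arrival equals the back-azimuth from the destination plus 180°.
Back-azimuth from P₂ (10.73°, 92.25°) to P₁ (58.08°, 51.78°), with Δλ' = λ₁ − λ₂ = -40.47°: atan2( sin Δλ' cos φ₁ , cos φ₂ sin φ₁ − sin φ₂ cos φ₁ cos Δλ' ) = 335.67°.
Final bearing = (335.67° + 180°) mod 360° = 155.67°.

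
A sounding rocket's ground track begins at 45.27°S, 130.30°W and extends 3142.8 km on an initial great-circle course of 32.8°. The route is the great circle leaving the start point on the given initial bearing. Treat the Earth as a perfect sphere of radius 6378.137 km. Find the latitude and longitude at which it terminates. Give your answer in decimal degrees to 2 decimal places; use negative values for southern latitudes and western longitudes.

δ = 3142.8/6378.137 = 0.492746 rad (28.2323°).
With φ₁ = -45.27° = -0.790111 rad and θ = 32.8° = 0.572468 rad:
Applying the spherical law of cosines for sides, sin φ₂ = sin φ₁ cos δ + cos φ₁ sin δ cos θ = -0.346079, so φ₂ = -20.25°.
For the longitude increment, Δλ = atan2( sin θ sin δ cos φ₁, cos δ − sin φ₁ sin φ₂ ) = atan2(0.180343, 0.635172) = 15.85°.
λ₂ = -130.30° + 15.85° = -114.45°.

latitude -20.25°, longitude -114.45°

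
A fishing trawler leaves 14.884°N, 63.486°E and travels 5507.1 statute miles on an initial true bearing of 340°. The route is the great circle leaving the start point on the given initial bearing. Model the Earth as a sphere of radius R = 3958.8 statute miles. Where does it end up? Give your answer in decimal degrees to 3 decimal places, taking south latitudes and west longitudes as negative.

δ = 5507.1/3958.8 = 1.391103 rad (79.7044°).
Start latitude φ₁ = 0.259775 rad; initial bearing θ = 5.934119 rad.
sin φ₂ = sin φ₁ cos δ + cos φ₁ sin δ cos θ = (0.256863)(0.178727) + (0.966448)(0.983899)(0.939693) = 0.939450
φ₂ = asin(0.939450) = 1.221021 rad = 69.959°.
Then Δλ = atan2(-0.325222, -0.062582) = -1.760902 rad, from sin θ sin δ cos φ₁ over cos δ − sin φ₁ sin φ₂.
Hence λ₂ = 63.486° + -100.892° = -37.406°.

latitude 69.959°, longitude -37.406°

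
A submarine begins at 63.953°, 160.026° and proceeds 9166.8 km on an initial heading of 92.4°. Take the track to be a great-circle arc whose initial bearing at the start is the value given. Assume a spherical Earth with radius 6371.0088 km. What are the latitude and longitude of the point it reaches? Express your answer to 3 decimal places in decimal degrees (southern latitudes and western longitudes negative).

latitude 5.739°, longitude -115.457°

Central angle δ = d/R = 1.438830 rad.
Start latitude φ₁ = 1.116190 rad; initial bearing θ = 1.612684 rad.
sin φ₂ = sin φ₁ cos δ + cos φ₁ sin δ cos θ = (0.898434)(0.131583) + (0.439108)(0.991305)(-0.041876) = 0.099991
φ₂ = asin(0.099991) = 0.100158 rad = 5.739°.
Δλ = atan2( sin θ sin δ cos φ₁ , cos δ − sin φ₁ sin φ₂ ) = atan2(0.434908, 0.041748) = 1.475097 rad = 84.517°.
λ₂ = 160.026° + 84.517° = 244.543°, normalized to (−180°, 180°] → -115.457°.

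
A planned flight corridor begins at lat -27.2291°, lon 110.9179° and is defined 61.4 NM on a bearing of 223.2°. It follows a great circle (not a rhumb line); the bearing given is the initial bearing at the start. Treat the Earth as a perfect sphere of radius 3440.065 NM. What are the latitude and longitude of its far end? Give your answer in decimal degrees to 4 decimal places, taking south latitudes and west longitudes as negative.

latitude -27.9723°, longitude 110.1253°

Angular distance δ = d/R = 61.4 / 3440.065 = 0.017848 rad.
With φ₁ = -27.2291° = -0.475237 rad and θ = 223.2° = 3.895575 rad:
Applying the spherical law of cosines for sides, sin φ₂ = sin φ₁ cos δ + cos φ₁ sin δ cos θ = -0.469045, so φ₂ = -27.9723°.
For the longitude increment, Δλ = atan2( sin θ sin δ cos φ₁, cos δ − sin φ₁ sin φ₂ ) = atan2(-0.010864, 0.785229) = -0.7926°.
λ₂ = 110.9179° + -0.7926° = 110.1253°.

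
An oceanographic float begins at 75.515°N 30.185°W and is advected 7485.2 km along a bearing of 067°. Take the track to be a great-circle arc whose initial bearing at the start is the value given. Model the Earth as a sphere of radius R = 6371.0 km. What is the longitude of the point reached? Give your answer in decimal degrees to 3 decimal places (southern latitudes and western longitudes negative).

Angular distance δ = d/R = 7485.2 / 6371 = 1.174886 rad.
Start latitude φ₁ = 1.317985 rad; initial bearing θ = 1.169371 rad.
Applying the spherical law of cosines for sides, sin φ₂ = sin φ₁ cos δ + cos φ₁ sin δ cos θ = 0.463562, so φ₂ = 27.617°.
Then Δλ = atan2(0.212432, -0.063179) = 1.859871 rad, from sin θ sin δ cos φ₁ over cos δ − sin φ₁ sin φ₂.
Hence λ₂ = -30.185° + 106.563° = 76.378°.

longitude 76.378°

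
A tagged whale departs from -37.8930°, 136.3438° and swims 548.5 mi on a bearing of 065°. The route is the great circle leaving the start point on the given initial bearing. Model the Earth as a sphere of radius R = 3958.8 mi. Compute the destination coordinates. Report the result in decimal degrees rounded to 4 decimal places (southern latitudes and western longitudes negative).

latitude -34.2110°, longitude 145.0495°

δ = 548.5/3958.8 = 0.138552 rad (7.9384°).
Converting: φ₁ = -0.661358 rad, θ = 1.134464 rad.
Destination latitude: φ₂ = arcsin( sin φ₁ cos δ + cos φ₁ sin δ cos θ ) = arcsin(-0.562242) = -34.2110°.
Δλ = atan2( sin θ sin δ cos φ₁ , cos δ − sin φ₁ sin φ₂ ) = atan2(0.098779, 0.645094) = 0.151943 rad = 8.7057°.
λ₂ = 136.3438° + 8.7057° = 145.0495°.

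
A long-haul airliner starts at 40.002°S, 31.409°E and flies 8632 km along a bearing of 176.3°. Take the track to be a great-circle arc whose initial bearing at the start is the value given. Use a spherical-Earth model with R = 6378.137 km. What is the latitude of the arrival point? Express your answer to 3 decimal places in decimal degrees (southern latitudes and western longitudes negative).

δ = 8632/6378.137 = 1.353373 rad (77.5426°).
Start latitude φ₁ = -0.698167 rad; initial bearing θ = 3.077015 rad.
Destination latitude: φ₂ = arcsin( sin φ₁ cos δ + cos φ₁ sin δ cos θ ) = arcsin(-0.885092) = -62.263°.
Δλ = atan2( sin θ sin δ cos φ₁ , cos δ − sin φ₁ sin φ₂ ) = atan2(0.048269, -0.353236) = 3.005785 rad = 172.219°.
λ₂ = 31.409° + 172.219° = 203.628°, normalized to (−180°, 180°] → -156.372°.

latitude -62.263°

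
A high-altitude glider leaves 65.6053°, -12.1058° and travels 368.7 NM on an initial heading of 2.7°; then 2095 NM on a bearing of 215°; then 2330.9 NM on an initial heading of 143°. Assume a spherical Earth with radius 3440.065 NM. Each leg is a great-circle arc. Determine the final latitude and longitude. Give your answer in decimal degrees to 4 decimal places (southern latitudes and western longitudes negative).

latitude 5.9958°, longitude -13.9410°

Apply the spherical direct solution leg by leg, carrying full precision between legs.
Leg 1: from (65.6053°, -12.1058°), δ = 368.7/3440.065 = 0.107178 rad, θ = 2.7° → φ = 71.7372°, λ = -11.1844°.
Leg 2: from (71.7372°, -11.1844°), δ = 2095/3440.065 = 0.609000 rad, θ = 215° → φ = 39.2022°, λ = -36.2348°.
Leg 3: from (39.2022°, -36.2348°), δ = 2330.9/3440.065 = 0.677574 rad, θ = 143° → φ = 5.9958°, λ = -13.9410°.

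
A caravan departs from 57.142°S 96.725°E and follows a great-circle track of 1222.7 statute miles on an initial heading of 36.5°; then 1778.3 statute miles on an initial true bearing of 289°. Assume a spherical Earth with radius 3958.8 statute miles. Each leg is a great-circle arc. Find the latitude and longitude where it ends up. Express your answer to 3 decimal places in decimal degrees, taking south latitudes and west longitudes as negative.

latitude -29.750°, longitude 82.558°

Apply the spherical direct solution leg by leg, carrying full precision between legs.
Leg 1: from (-57.142°, 96.725°), δ = 1222.7/3958.8 = 0.308856 rad, θ = 36.5° → φ = -41.890°, λ = 110.782°.
Leg 2: from (-41.890°, 110.782°), δ = 1778.3/3958.8 = 0.449202 rad, θ = 289° → φ = -29.750°, λ = 82.558°.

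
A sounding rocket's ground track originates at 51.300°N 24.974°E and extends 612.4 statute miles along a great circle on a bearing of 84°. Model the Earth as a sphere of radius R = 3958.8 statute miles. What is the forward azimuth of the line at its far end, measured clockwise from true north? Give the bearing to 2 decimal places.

Angular distance δ = d/R = 612.4 / 3958.8 = 0.154693 rad.
With φ₁ = 51.300° = 0.895354 rad and θ = 84° = 1.466077 rad:
Destination latitude: φ₂ = arcsin( sin φ₁ cos δ + cos φ₁ sin δ cos θ ) = arcsin(0.781181) = 51.369°.
Δλ = atan2( sin θ sin δ cos φ₁ , cos δ − sin φ₁ sin φ₂ ) = atan2(0.095808, 0.378401) = 0.247980 rad = 14.208°.
λ₂ = 24.974° + 14.208° = 39.182°.
The forward bearing on arrival equals the back-azimuth from the destination plus 180°.
Back-azimuth from P₂ (51.37°, 39.18°) to P₁ (51.30°, 24.97°), with Δλ' = λ₁ − λ₂ = -14.21°: atan2( sin Δλ' cos φ₁ , cos φ₂ sin φ₁ − sin φ₂ cos φ₁ cos Δλ' ) = 275.12°.
Final bearing = (275.12° + 180°) mod 360° = 95.12°.

final bearing 95.12°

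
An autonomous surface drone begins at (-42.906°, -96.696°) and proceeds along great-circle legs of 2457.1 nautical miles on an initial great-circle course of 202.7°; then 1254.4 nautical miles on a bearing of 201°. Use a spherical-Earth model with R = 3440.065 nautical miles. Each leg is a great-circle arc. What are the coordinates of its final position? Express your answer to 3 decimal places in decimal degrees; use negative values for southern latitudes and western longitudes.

Apply the spherical direct solution leg by leg, carrying full precision between legs.
Leg 1: from (-42.906°, -96.696°), δ = 2457.1/3440.065 = 0.714260 rad, θ = 202.7° → φ = -73.145°, λ = -157.368°.
Leg 2: from (-73.145°, -157.368°), δ = 1254.4/3440.065 = 0.364644 rad, θ = 201° → φ = -82.159°, λ = 92.150°.

latitude -82.159°, longitude 92.150°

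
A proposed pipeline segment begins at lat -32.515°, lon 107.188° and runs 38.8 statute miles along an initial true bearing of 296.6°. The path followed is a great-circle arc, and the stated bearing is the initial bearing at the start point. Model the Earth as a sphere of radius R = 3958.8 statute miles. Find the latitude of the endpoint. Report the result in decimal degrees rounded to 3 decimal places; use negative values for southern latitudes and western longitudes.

δ = 38.8/3958.8 = 0.009801 rad (0.5616°).
Converting: φ₁ = -0.567494 rad, θ = 5.176647 rad.
Destination latitude: φ₂ = arcsin( sin φ₁ cos δ + cos φ₁ sin δ cos θ ) = arcsin(-0.533794) = -32.262°.
Then Δλ = atan2(-0.007390, 0.713027) = -0.010364 rad, from sin θ sin δ cos φ₁ over cos δ − sin φ₁ sin φ₂.
Hence λ₂ = 107.188° + -0.594° = 106.594°.

latitude -32.262°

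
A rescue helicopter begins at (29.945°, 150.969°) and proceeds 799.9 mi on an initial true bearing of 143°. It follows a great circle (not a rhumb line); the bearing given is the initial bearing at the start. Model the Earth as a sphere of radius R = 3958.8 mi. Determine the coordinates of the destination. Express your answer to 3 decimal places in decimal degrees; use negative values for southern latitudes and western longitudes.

Central angle δ = d/R = 0.202056 rad.
Converting: φ₁ = 0.522639 rad, θ = 2.495821 rad.
Applying the spherical law of cosines for sides, sin φ₂ = sin φ₁ cos δ + cos φ₁ sin δ cos θ = 0.350136, so φ₂ = 20.496°.
For the longitude increment, Δλ = atan2( sin θ sin δ cos φ₁, cos δ − sin φ₁ sin φ₂ ) = atan2(0.104652, 0.804879) = 7.408°.
Hence λ₂ = 150.969° + 7.408° = 158.377°.

latitude 20.496°, longitude 158.377°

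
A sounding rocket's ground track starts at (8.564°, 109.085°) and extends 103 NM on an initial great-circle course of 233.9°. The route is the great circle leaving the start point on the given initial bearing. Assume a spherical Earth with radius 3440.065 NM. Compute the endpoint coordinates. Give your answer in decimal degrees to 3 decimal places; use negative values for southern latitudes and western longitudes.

The arc subtends δ = 103/3440.065 = 0.029941 rad at the centre.
Converting: φ₁ = 0.149470 rad, θ = 4.082325 rad.
Applying the spherical law of cosines for sides, sin φ₂ = sin φ₁ cos δ + cos φ₁ sin δ cos θ = 0.131405, so φ₂ = 7.551°.
Then Δλ = atan2(-0.023919, 0.979984) = -0.024403 rad, from sin θ sin δ cos φ₁ over cos δ − sin φ₁ sin φ₂.
λ₂ = 109.085° + -1.398° = 107.687°.

latitude 7.551°, longitude 107.687°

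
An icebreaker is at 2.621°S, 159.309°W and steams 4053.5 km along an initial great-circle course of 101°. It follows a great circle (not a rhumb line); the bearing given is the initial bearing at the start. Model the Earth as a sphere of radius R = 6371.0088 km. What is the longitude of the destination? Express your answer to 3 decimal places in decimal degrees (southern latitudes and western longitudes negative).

longitude -123.156°

δ = 4053.5/6371.0088 = 0.636241 rad (36.4540°).
Start latitude φ₁ = -0.045745 rad; initial bearing θ = 1.762783 rad.
sin φ₂ = sin φ₁ cos δ + cos φ₁ sin δ cos θ = (-0.045729)(0.804335) + (0.998954)(0.594177)(-0.190809) = -0.150037
φ₂ = asin(-0.150037) = -0.150606 rad = -8.629°.
Then Δλ = atan2(0.582650, 0.797474) = 0.630982 rad, from sin θ sin δ cos φ₁ over cos δ − sin φ₁ sin φ₂.
λ₂ = -159.309° + 36.153° = -123.156°.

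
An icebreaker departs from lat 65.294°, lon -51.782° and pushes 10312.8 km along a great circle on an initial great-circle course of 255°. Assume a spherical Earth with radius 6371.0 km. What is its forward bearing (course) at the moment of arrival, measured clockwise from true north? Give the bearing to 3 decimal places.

final bearing 204.107°

Angular distance δ = d/R = 10312.8 / 6371 = 1.618710 rad.
Start latitude φ₁ = 1.139595 rad; initial bearing θ = 4.450590 rad.
Destination latitude: φ₂ = arcsin( sin φ₁ cos δ + cos φ₁ sin δ cos θ ) = arcsin(-0.151563) = -8.718°.
For the longitude increment, Δλ = atan2( sin θ sin δ cos φ₁, cos δ − sin φ₁ sin φ₂ ) = atan2(-0.403257, 0.089795) = -77.447°.
λ₂ = λ₁ + Δλ = -129.229°.
The forward bearing on arrival equals the back-azimuth from the destination plus 180°.
Back-azimuth from P₂ (-8.718°, -129.229°) to P₁ (65.294°, -51.782°), with Δλ' = λ₁ − λ₂ = 77.447°: atan2( sin Δλ' cos φ₁ , cos φ₂ sin φ₁ − sin φ₂ cos φ₁ cos Δλ' ) = 24.107°.
Final bearing = (24.107° + 180°) mod 360° = 204.107°.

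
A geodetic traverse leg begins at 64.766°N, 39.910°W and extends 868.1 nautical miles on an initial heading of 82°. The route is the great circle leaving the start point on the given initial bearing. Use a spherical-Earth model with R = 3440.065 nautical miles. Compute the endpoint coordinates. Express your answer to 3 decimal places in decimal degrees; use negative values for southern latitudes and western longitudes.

latitude 62.966°, longitude -6.955°

δ = 868.1/3440.065 = 0.252350 rad (14.4586°).
Converting: φ₁ = 1.130380 rad, θ = 1.431170 rad.
Destination latitude: φ₂ = arcsin( sin φ₁ cos δ + cos φ₁ sin δ cos θ ) = arcsin(0.890739) = 62.966°.
Δλ = atan2( sin θ sin δ cos φ₁ , cos δ − sin φ₁ sin φ₂ ) = atan2(0.105407, 0.162589) = 0.575181 rad = 32.955°.
λ₂ = λ₁ + Δλ = -6.955°.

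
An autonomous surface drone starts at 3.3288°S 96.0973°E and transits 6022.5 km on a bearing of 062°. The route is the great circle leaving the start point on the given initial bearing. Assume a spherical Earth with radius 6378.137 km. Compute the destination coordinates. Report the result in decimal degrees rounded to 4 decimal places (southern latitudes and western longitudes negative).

latitude 20.2189°, longitude 145.7559°

Central angle δ = d/R = 0.944241 rad.
Start latitude φ₁ = -0.058099 rad; initial bearing θ = 1.082104 rad.
Applying the spherical law of cosines for sides, sin φ₂ = sin φ₁ cos δ + cos φ₁ sin δ cos θ = 0.345607, so φ₂ = 20.2189°.
Then Δλ = atan2(0.714027, 0.606426) = 0.866707 rad, from sin θ sin δ cos φ₁ over cos δ − sin φ₁ sin φ₂.
λ₂ = 96.0973° + 49.6586° = 145.7559°.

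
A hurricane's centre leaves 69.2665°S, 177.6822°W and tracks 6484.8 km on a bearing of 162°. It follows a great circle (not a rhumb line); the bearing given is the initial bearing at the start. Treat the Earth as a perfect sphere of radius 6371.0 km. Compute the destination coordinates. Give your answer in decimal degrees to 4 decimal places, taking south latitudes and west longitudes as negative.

Central angle δ = d/R = 1.017862 rad.
Converting: φ₁ = -1.208928 rad, θ = 2.827433 rad.
sin φ₂ = sin φ₁ cos δ + cos φ₁ sin δ cos θ = (-0.935237)(0.525186) + (0.354022)(0.850987)(-0.951057) = -0.777697
φ₂ = asin(-0.777697) = -0.890994 rad = -51.0502°.
Δλ = atan2( sin θ sin δ cos φ₁ , cos δ − sin φ₁ sin φ₂ ) = atan2(0.093097, -0.202144) = 2.710003 rad = 155.2717°.
λ₂ = -177.6822° + 155.2717° = -22.4105°.

latitude -51.0502°, longitude -22.4105°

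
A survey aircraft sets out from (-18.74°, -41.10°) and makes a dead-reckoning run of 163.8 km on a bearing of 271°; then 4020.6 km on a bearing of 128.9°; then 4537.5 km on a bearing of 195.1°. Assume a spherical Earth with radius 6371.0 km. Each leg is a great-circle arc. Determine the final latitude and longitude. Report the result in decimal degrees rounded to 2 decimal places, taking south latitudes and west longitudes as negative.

latitude -74.08°, longitude -45.61°

Apply the spherical direct solution leg by leg, carrying full precision between legs.
Leg 1: from (-18.74°, -41.10°), δ = 163.8/6371 = 0.025710 rad, θ = 271° → φ = -18.71°, λ = -42.66°.
Leg 2: from (-18.71°, -42.66°), δ = 4020.6/6371 = 0.631078 rad, θ = 128.9° → φ = -37.58°, λ = -7.25°.
Leg 3: from (-37.58°, -7.25°), δ = 4537.5/6371 = 0.712212 rad, θ = 195.1° → φ = -74.08°, λ = -45.61°.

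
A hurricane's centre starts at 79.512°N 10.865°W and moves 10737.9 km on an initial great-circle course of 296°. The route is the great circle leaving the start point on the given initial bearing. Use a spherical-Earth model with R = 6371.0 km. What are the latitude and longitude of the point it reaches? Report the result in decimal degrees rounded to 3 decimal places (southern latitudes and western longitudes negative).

latitude -1.903°, longitude -127.563°

δ = 10737.9/6371 = 1.685434 rad (96.5683°).
Start latitude φ₁ = 1.387746 rad; initial bearing θ = 5.166175 rad.
Destination latitude: φ₂ = arcsin( sin φ₁ cos δ + cos φ₁ sin δ cos θ ) = arcsin(-0.033203) = -1.903°.
Δλ = atan2( sin θ sin δ cos φ₁ , cos δ − sin φ₁ sin φ₂ ) = atan2(-0.162533, -0.081739) = -2.036764 rad = -116.698°.
λ₂ = -10.865° + -116.698° = -127.563°.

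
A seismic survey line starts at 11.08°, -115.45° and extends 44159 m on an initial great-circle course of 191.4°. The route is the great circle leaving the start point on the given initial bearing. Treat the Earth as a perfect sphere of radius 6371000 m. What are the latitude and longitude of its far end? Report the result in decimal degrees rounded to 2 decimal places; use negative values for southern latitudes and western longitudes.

latitude 10.69°, longitude -115.53°

The arc subtends δ = 44159/6371000 = 0.006931 rad at the centre.
With φ₁ = 11.08° = 0.193382 rad and θ = 191.4° = 3.340560 rad:
sin φ₂ = sin φ₁ cos δ + cos φ₁ sin δ cos θ = (0.192179)(0.999976) + (0.981360)(0.006931)(-0.980271) = 0.185507
φ₂ = asin(0.185507) = 0.186588 rad = 10.69°.
For the longitude increment, Δλ = atan2( sin θ sin δ cos φ₁, cos δ − sin φ₁ sin φ₂ ) = atan2(-0.001344, 0.964325) = -0.08°.
Hence λ₂ = -115.45° + -0.08° = -115.53°.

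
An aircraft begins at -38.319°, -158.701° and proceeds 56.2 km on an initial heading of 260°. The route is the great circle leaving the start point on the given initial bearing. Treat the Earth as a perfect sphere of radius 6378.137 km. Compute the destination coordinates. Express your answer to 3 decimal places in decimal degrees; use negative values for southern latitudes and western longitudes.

latitude -38.405°, longitude -159.335°

δ = 56.2/6378.137 = 0.008811 rad (0.5049°).
Start latitude φ₁ = -0.668793 rad; initial bearing θ = 4.537856 rad.
Destination latitude: φ₂ = arcsin( sin φ₁ cos δ + cos φ₁ sin δ cos θ ) = arcsin(-0.621216) = -38.405°.
Then Δλ = atan2(-0.006808, 0.614783) = -0.011073 rad, from sin θ sin δ cos φ₁ over cos δ − sin φ₁ sin φ₂.
Hence λ₂ = -158.701° + -0.634° = -159.335°.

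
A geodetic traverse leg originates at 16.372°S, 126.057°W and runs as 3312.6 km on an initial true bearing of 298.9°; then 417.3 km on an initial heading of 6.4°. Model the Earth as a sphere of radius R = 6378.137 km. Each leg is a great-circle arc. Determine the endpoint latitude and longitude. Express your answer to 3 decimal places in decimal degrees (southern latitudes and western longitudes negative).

Apply the spherical direct solution leg by leg, carrying full precision between legs.
Leg 1: from (-16.372°, -126.057°), δ = 3312.6/6378.137 = 0.519368 rad, θ = 298.9° → φ = -0.834°, λ = -151.815°.
Leg 2: from (-0.834°, -151.815°), δ = 417.3/6378.137 = 0.065427 rad, θ = 6.4° → φ = 2.891°, λ = -151.397°.

latitude 2.891°, longitude -151.397°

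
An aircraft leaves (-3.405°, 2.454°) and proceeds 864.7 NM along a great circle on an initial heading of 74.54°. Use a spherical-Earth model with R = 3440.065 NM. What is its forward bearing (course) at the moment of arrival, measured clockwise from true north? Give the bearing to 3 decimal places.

δ = 864.7/3440.065 = 0.251362 rad (14.4020°).
Start latitude φ₁ = -0.059428 rad; initial bearing θ = 1.300968 rad.
Applying the spherical law of cosines for sides, sin φ₂ = sin φ₁ cos δ + cos φ₁ sin δ cos θ = 0.008657, so φ₂ = 0.496°.
For the longitude increment, Δλ = atan2( sin θ sin δ cos φ₁, cos δ − sin φ₁ sin φ₂ ) = atan2(0.239300, 0.969089) = 13.871°.
λ₂ = λ₁ + Δλ = 16.325°.
The forward bearing on arrival equals the back-azimuth from the destination plus 180°.
Back-azimuth from P₂ (0.496°, 16.325°) to P₁ (-3.405°, 2.454°), with Δλ' = λ₁ − λ₂ = -13.871°: atan2( sin Δλ' cos φ₁ , cos φ₂ sin φ₁ − sin φ₂ cos φ₁ cos Δλ' ) = 254.186°.
Final bearing = (254.186° + 180°) mod 360° = 74.186°.

final bearing 74.186°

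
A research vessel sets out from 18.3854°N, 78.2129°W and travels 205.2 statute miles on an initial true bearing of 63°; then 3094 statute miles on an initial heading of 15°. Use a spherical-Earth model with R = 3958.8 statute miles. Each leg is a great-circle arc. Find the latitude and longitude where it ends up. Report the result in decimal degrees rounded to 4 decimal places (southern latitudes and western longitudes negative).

Apply the spherical direct solution leg by leg, carrying full precision between legs.
Leg 1: from (18.3854°, -78.2129°), δ = 205.2/3958.8 = 0.051834 rad, θ = 63° → φ = 19.7127°, λ = -75.4021°.
Leg 2: from (19.7127°, -75.4021°), δ = 3094/3958.8 = 0.781550 rad, θ = 15° → φ = 61.6342°, λ = -52.8376°.

latitude 61.6342°, longitude -52.8376°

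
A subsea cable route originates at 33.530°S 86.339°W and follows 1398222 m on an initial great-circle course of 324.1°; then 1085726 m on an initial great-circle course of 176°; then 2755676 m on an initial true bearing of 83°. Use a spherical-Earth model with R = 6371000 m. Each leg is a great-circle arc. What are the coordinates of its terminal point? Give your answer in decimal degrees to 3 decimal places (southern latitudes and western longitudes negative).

Apply the spherical direct solution leg by leg, carrying full precision between legs.
Leg 1: from (-33.530°, -86.339°), δ = 1398222/6371000 = 0.219467 rad, θ = 324.1° → φ = -23.086°, λ = -94.316°.
Leg 2: from (-23.086°, -94.316°), δ = 1085726/6371000 = 0.170417 rad, θ = 176° → φ = -32.825°, λ = -93.509°.
Leg 3: from (-32.825°, -93.509°), δ = 2755676/6371000 = 0.432534 rad, θ = 83° → φ = -26.694°, λ = -65.755°.

latitude -26.694°, longitude -65.755°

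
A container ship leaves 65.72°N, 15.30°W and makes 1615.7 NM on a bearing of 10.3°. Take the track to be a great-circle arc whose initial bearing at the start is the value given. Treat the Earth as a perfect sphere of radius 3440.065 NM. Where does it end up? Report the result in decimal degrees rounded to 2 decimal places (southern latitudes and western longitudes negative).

latitude 84.84°, longitude 100.57°

The arc subtends δ = 1615.7/3440.065 = 0.469671 rad at the centre.
Start latitude φ₁ = 1.147030 rad; initial bearing θ = 0.179769 rad.
Applying the spherical law of cosines for sides, sin φ₂ = sin φ₁ cos δ + cos φ₁ sin δ cos θ = 0.995947, so φ₂ = 84.84°.
Δλ = atan2( sin θ sin δ cos φ₁ , cos δ − sin φ₁ sin φ₂ ) = atan2(0.033276, -0.016136) = 2.022296 rad = 115.87°.
λ₂ = λ₁ + Δλ = 100.57°.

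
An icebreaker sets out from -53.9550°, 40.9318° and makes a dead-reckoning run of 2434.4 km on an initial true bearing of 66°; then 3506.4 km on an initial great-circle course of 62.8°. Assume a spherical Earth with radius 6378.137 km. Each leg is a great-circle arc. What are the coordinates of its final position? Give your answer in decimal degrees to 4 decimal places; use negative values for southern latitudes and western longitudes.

latitude -22.6211°, longitude 98.1331°

Apply the spherical direct solution leg by leg, carrying full precision between legs.
Leg 1: from (-53.9550°, 40.9318°), δ = 2434.4/6378.137 = 0.381679 rad, θ = 66° → φ = -41.3934°, λ = 67.9060°.
Leg 2: from (-41.3934°, 67.9060°), δ = 3506.4/6378.137 = 0.549753 rad, θ = 62.8° → φ = -22.6211°, λ = 98.1331°.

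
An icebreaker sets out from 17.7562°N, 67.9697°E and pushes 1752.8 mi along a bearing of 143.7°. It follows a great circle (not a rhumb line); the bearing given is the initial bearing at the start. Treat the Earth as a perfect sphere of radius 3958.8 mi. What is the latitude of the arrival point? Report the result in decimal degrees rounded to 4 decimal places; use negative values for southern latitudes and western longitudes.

Central angle δ = d/R = 0.442760 rad.
With φ₁ = 17.7562° = 0.309904 rad and θ = 143.7° = 2.508038 rad:
Applying the spherical law of cosines for sides, sin φ₂ = sin φ₁ cos δ + cos φ₁ sin δ cos θ = -0.053280, so φ₂ = -3.0541°.
For the longitude increment, Δλ = atan2( sin θ sin δ cos φ₁, cos δ − sin φ₁ sin φ₂ ) = atan2(0.241557, 0.919821) = 14.7143°.
Hence λ₂ = 67.9697° + 14.7143° = 82.6840°.

latitude -3.0541°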